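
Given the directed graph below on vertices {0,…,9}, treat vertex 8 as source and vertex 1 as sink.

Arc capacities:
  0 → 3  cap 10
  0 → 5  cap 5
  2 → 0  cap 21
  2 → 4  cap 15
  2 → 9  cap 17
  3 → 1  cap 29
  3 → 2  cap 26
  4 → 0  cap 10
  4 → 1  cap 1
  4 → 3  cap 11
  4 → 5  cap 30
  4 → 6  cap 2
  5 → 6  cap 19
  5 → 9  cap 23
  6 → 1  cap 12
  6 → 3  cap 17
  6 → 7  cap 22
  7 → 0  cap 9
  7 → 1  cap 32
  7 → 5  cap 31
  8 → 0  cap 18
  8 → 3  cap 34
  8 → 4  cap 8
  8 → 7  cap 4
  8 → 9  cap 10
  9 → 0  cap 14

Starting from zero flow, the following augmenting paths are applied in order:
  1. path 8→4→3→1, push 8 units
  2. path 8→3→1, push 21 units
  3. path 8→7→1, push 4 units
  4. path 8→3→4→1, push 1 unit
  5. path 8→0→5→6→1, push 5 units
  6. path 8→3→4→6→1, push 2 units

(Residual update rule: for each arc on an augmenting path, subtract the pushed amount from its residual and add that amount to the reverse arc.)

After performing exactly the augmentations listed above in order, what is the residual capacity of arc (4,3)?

Residual capacity of (4,3): 6

after path 1 (8→4→3→1, push 8): res(4,3)=3
after path 2 (8→3→1, push 21): res(4,3)=3
after path 3 (8→7→1, push 4): res(4,3)=3
after path 4 (8→3→4→1, push 1): res(4,3)=4
after path 5 (8→0→5→6→1, push 5): res(4,3)=4
after path 6 (8→3→4→6→1, push 2): res(4,3)=6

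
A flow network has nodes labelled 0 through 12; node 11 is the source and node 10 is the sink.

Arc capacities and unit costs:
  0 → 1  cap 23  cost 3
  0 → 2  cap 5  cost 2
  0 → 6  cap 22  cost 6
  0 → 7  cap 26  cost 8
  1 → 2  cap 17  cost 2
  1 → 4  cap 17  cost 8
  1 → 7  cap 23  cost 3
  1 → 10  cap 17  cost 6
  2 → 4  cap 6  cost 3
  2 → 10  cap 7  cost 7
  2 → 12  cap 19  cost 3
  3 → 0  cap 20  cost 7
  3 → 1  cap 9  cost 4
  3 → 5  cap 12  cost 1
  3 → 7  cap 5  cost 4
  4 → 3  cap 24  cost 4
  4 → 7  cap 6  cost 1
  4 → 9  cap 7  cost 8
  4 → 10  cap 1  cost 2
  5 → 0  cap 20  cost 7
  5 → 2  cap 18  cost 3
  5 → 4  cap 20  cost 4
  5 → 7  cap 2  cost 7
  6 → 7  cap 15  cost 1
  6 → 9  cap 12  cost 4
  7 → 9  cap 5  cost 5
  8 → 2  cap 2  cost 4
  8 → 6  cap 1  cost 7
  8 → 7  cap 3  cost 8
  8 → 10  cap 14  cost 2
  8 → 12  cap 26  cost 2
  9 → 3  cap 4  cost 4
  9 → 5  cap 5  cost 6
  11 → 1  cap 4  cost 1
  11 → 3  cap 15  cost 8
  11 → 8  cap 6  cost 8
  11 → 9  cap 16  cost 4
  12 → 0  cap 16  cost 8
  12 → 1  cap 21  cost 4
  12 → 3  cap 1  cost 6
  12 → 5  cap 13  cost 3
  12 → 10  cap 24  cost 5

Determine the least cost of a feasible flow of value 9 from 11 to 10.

Minimum cost for 9 units: 78

shortest-cost path #1: 11→1→10 push 4 @ unit cost 7 (adds 28)
shortest-cost path #2: 11→8→10 push 5 @ unit cost 10 (adds 50)
total cost = 78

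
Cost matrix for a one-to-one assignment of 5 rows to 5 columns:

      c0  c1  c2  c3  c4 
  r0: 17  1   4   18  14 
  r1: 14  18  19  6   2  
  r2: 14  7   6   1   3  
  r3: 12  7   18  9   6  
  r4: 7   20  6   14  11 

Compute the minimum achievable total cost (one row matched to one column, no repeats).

optimal assignment: row0→col2 (cost 4), row1→col4 (cost 2), row2→col3 (cost 1), row3→col1 (cost 7), row4→col0 (cost 7)
total = 4 + 2 + 1 + 7 + 7 = 21

Minimum assignment cost: 21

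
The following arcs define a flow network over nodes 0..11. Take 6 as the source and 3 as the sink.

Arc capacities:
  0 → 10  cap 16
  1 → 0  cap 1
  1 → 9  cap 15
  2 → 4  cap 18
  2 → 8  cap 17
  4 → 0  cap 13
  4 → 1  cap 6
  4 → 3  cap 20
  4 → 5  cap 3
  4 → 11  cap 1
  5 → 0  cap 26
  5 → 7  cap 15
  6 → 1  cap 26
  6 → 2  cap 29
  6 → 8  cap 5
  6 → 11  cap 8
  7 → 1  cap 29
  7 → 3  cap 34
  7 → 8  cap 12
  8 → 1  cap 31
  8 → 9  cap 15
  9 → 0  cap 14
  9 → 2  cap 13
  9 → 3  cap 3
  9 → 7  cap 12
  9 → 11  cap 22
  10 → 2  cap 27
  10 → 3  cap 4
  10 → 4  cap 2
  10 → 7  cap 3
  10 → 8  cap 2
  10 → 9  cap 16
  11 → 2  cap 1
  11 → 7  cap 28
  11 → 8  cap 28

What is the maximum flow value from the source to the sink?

augment #1: 6→1→9→3 bottleneck 3, total now 3
augment #2: 6→2→4→3 bottleneck 18, total now 21
augment #3: 6→11→7→3 bottleneck 8, total now 29
augment #4: 6→1→0→10→3 bottleneck 1, total now 30
augment #5: 6→1→9→7→3 bottleneck 12, total now 42
augment #6: 6→8→9→0→10→3 bottleneck 3, total now 45
augment #7: 6→8→9→11→7→3 bottleneck 2, total now 47
augment #8: 6→2→8→9→11→7→3 bottleneck 10, total now 57

Maximum flow value: 57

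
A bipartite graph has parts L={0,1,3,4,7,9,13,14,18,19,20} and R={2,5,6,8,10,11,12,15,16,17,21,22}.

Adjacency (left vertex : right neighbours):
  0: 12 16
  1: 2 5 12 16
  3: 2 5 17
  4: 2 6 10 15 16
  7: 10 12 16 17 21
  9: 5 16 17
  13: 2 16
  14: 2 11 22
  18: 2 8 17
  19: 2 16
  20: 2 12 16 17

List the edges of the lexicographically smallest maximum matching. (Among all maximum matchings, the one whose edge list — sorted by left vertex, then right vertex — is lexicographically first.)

|M| = 9 (so the lex-smallest maximum matching has 9 edges)
process left vertices in ascending order; for each, take the smallest-labelled available neighbour that still permits 9 edges overall, or leave it unmatched if none does
lex-smallest matching: {0-12, 1-2, 3-5, 4-6, 7-10, 9-16, 14-11, 18-8, 20-17}

Lex-smallest maximum matching: {(0,12), (1,2), (3,5), (4,6), (7,10), (9,16), (14,11), (18,8), (20,17)}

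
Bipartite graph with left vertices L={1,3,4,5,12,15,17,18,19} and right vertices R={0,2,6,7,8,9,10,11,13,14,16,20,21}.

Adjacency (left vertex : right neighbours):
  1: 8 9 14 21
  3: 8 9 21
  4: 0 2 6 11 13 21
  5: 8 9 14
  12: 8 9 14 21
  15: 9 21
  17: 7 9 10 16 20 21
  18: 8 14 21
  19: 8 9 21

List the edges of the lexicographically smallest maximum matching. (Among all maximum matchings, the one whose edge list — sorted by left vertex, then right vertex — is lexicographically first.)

|M| = 6 (so the lex-smallest maximum matching has 6 edges)
process left vertices in ascending order; for each, take the smallest-labelled available neighbour that still permits 6 edges overall, or leave it unmatched if none does
lex-smallest matching: {1-8, 3-9, 4-0, 5-14, 12-21, 17-7}

Lex-smallest maximum matching: {(1,8), (3,9), (4,0), (5,14), (12,21), (17,7)}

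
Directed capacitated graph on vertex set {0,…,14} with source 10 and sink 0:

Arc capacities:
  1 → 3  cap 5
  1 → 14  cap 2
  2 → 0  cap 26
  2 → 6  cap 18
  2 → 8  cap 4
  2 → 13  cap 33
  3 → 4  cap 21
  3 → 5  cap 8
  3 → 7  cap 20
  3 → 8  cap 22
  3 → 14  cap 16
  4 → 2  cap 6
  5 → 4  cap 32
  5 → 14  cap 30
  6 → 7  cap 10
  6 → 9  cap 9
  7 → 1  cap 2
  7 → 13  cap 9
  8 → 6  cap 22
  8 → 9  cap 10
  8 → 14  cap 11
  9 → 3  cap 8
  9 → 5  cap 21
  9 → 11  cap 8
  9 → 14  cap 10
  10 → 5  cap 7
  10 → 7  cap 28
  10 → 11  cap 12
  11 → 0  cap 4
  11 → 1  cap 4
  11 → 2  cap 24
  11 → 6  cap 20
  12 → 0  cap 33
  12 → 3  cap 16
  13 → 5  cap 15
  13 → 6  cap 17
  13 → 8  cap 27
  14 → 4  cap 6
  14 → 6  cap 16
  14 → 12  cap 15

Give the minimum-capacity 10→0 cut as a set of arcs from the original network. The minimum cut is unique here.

augment #1: 10→11→0 push 4
augment #2: 10→11→2→0 push 8
augment #3: 10→5→4→2→0 push 6
augment #4: 10→5→14→12→0 push 1
augment #5: 10→7→1→14→12→0 push 2
augment #6: 10→7→13→5→14→12→0 push 9
max flow = 30; residual-reachable set from 10 gives S-side
cut edges (S→T): {(7,1), (7,13), (10,5), (10,11)} total cap 30

Min-cut arcs: {(7,1), (7,13), (10,5), (10,11)} (total capacity 30)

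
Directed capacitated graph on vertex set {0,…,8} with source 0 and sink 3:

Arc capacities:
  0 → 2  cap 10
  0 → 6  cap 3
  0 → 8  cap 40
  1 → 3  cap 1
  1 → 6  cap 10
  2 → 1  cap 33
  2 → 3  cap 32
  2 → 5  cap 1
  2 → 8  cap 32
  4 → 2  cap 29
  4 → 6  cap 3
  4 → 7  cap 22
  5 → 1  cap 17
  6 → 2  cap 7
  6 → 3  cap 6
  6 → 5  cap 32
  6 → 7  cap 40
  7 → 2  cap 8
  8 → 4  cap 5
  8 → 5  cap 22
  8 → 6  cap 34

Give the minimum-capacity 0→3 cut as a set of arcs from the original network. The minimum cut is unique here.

augment #1: 0→2→3 push 10
augment #2: 0→6→3 push 3
augment #3: 0→8→6→3 push 3
augment #4: 0→8→4→2→3 push 5
augment #5: 0→8→5→1→3 push 1
augment #6: 0→8→6→2→3 push 7
augment #7: 0→8→6→7→2→3 push 8
max flow = 37; residual-reachable set from 0 gives S-side
cut edges (S→T): {(0,2), (1,3), (6,2), (6,3), (7,2), (8,4)} total cap 37

Min-cut arcs: {(0,2), (1,3), (6,2), (6,3), (7,2), (8,4)} (total capacity 37)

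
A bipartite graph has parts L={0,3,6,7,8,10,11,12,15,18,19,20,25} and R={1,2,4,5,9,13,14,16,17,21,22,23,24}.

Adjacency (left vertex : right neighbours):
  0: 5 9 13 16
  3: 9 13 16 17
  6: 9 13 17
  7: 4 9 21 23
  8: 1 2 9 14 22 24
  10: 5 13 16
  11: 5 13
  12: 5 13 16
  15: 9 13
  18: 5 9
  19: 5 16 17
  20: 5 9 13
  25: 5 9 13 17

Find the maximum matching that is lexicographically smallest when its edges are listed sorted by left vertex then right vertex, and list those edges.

Lex-smallest maximum matching: {(0,5), (3,9), (6,13), (7,4), (8,1), (10,16), (19,17)}

|M| = 7 (so the lex-smallest maximum matching has 7 edges)
process left vertices in ascending order; for each, take the smallest-labelled available neighbour that still permits 7 edges overall, or leave it unmatched if none does
lex-smallest matching: {0-5, 3-9, 6-13, 7-4, 8-1, 10-16, 19-17}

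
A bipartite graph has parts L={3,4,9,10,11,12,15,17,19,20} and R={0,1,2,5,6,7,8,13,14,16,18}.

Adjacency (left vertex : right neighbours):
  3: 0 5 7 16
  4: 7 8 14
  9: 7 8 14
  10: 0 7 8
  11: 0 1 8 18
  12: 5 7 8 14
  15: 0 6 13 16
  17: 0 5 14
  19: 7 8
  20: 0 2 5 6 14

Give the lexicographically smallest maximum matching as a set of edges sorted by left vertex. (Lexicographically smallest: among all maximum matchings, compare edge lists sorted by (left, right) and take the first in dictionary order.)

Lex-smallest maximum matching: {(3,16), (4,7), (9,8), (10,0), (11,1), (12,5), (15,6), (17,14), (20,2)}

|M| = 9 (so the lex-smallest maximum matching has 9 edges)
process left vertices in ascending order; for each, take the smallest-labelled available neighbour that still permits 9 edges overall, or leave it unmatched if none does
lex-smallest matching: {3-16, 4-7, 9-8, 10-0, 11-1, 12-5, 15-6, 17-14, 20-2}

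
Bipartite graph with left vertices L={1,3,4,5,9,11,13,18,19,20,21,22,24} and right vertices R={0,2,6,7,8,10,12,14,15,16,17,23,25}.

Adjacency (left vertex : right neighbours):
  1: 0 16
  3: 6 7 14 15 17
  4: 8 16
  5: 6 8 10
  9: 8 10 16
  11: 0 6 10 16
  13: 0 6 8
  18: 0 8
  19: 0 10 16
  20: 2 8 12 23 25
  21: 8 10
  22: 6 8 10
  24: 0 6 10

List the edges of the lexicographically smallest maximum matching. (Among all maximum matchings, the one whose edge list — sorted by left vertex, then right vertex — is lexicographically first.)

|M| = 7 (so the lex-smallest maximum matching has 7 edges)
process left vertices in ascending order; for each, take the smallest-labelled available neighbour that still permits 7 edges overall, or leave it unmatched if none does
lex-smallest matching: {1-0, 3-7, 4-8, 5-6, 9-10, 11-16, 20-2}

Lex-smallest maximum matching: {(1,0), (3,7), (4,8), (5,6), (9,10), (11,16), (20,2)}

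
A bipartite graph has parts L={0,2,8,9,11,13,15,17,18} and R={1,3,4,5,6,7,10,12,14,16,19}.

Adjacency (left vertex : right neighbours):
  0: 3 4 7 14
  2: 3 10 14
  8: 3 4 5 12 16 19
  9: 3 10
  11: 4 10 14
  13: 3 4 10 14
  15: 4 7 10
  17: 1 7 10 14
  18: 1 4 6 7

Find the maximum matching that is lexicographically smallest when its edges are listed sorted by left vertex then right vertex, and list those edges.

Lex-smallest maximum matching: {(0,3), (2,10), (8,5), (11,4), (13,14), (15,7), (17,1), (18,6)}

|M| = 8 (so the lex-smallest maximum matching has 8 edges)
process left vertices in ascending order; for each, take the smallest-labelled available neighbour that still permits 8 edges overall, or leave it unmatched if none does
lex-smallest matching: {0-3, 2-10, 8-5, 11-4, 13-14, 15-7, 17-1, 18-6}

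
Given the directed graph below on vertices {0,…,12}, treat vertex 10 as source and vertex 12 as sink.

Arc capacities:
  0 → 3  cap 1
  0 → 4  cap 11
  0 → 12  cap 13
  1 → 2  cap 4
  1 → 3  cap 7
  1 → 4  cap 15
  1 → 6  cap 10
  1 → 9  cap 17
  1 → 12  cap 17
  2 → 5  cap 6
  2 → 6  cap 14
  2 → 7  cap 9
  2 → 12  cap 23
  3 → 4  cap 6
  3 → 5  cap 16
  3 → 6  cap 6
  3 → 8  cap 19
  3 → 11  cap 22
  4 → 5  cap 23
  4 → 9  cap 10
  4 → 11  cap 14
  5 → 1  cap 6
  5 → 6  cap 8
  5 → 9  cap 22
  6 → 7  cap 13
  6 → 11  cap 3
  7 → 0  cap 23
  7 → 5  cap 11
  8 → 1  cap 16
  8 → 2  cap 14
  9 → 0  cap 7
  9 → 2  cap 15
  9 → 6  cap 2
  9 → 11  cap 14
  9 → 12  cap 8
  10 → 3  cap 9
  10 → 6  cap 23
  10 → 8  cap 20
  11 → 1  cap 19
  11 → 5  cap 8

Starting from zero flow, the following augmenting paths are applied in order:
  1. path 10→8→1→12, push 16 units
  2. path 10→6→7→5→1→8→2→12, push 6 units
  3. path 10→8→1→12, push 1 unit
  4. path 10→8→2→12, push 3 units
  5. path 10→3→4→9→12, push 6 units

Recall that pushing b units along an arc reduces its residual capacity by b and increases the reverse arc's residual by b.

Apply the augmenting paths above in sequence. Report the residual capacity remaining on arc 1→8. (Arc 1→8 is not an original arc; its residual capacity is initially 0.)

after path 1 (10→8→1→12, push 16): res(1,8)=16
after path 2 (10→6→7→5→1→8→2→12, push 6): res(1,8)=10
after path 3 (10→8→1→12, push 1): res(1,8)=11
after path 4 (10→8→2→12, push 3): res(1,8)=11
after path 5 (10→3→4→9→12, push 6): res(1,8)=11

Residual capacity of (1,8): 11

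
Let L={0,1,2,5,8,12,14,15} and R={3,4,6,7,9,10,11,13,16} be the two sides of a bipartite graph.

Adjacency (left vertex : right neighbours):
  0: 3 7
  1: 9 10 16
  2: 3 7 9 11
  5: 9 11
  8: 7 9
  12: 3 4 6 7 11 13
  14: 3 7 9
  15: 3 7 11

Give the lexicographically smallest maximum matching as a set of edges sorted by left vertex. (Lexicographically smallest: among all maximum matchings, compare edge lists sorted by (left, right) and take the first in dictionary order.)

|M| = 6 (so the lex-smallest maximum matching has 6 edges)
process left vertices in ascending order; for each, take the smallest-labelled available neighbour that still permits 6 edges overall, or leave it unmatched if none does
lex-smallest matching: {0-3, 1-10, 2-7, 5-9, 12-4, 15-11}

Lex-smallest maximum matching: {(0,3), (1,10), (2,7), (5,9), (12,4), (15,11)}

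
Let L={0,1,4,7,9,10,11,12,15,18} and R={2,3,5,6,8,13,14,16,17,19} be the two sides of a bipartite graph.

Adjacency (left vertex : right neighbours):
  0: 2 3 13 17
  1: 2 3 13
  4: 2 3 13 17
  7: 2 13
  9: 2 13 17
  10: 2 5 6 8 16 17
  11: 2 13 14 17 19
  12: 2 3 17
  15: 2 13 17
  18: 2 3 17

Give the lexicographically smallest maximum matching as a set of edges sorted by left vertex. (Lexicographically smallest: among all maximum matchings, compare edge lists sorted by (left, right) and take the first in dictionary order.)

|M| = 6 (so the lex-smallest maximum matching has 6 edges)
process left vertices in ascending order; for each, take the smallest-labelled available neighbour that still permits 6 edges overall, or leave it unmatched if none does
lex-smallest matching: {0-2, 1-3, 4-13, 9-17, 10-5, 11-14}

Lex-smallest maximum matching: {(0,2), (1,3), (4,13), (9,17), (10,5), (11,14)}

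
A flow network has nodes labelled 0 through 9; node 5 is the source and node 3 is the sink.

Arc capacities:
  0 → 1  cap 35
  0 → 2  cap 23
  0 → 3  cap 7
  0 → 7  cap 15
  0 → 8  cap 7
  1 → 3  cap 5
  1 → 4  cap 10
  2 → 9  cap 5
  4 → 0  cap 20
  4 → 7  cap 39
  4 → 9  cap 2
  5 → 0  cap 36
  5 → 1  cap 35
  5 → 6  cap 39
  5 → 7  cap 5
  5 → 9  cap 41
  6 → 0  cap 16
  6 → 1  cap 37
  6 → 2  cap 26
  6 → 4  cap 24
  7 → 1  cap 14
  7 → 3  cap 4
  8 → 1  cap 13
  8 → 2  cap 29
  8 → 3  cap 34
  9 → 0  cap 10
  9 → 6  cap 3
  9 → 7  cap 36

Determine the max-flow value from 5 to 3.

Maximum flow value: 23

augment #1: 5→0→3 bottleneck 7, total now 7
augment #2: 5→1→3 bottleneck 5, total now 12
augment #3: 5→7→3 bottleneck 4, total now 16
augment #4: 5→0→8→3 bottleneck 7, total now 23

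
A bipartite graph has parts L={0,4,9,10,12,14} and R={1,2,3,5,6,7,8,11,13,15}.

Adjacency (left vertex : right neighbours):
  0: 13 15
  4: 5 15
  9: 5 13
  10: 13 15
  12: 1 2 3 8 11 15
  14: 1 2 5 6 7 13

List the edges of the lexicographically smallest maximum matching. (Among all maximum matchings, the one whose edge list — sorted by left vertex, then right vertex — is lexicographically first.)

|M| = 5 (so the lex-smallest maximum matching has 5 edges)
process left vertices in ascending order; for each, take the smallest-labelled available neighbour that still permits 5 edges overall, or leave it unmatched if none does
lex-smallest matching: {0-13, 4-5, 10-15, 12-1, 14-2}

Lex-smallest maximum matching: {(0,13), (4,5), (10,15), (12,1), (14,2)}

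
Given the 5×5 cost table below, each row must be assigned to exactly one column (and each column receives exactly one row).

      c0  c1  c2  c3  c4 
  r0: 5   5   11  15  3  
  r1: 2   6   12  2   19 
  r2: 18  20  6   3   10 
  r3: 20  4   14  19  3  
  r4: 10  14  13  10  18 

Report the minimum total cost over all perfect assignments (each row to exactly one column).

one of 3 optimal assignments: row0→col4 (cost 3), row1→col0 (cost 2), row2→col2 (cost 6), row3→col1 (cost 4), row4→col3 (cost 10)
total = 3 + 2 + 6 + 4 + 10 = 25

Minimum assignment cost: 25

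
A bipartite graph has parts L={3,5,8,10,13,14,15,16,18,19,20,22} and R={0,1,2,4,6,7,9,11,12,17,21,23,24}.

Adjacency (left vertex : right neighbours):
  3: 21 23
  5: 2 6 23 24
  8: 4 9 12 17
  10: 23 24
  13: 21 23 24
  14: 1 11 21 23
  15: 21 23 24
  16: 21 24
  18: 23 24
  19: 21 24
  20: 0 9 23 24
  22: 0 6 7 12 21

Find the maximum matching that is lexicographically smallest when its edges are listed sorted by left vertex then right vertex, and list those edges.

|M| = 8 (so the lex-smallest maximum matching has 8 edges)
process left vertices in ascending order; for each, take the smallest-labelled available neighbour that still permits 8 edges overall, or leave it unmatched if none does
lex-smallest matching: {3-21, 5-2, 8-4, 10-23, 13-24, 14-1, 20-0, 22-6}

Lex-smallest maximum matching: {(3,21), (5,2), (8,4), (10,23), (13,24), (14,1), (20,0), (22,6)}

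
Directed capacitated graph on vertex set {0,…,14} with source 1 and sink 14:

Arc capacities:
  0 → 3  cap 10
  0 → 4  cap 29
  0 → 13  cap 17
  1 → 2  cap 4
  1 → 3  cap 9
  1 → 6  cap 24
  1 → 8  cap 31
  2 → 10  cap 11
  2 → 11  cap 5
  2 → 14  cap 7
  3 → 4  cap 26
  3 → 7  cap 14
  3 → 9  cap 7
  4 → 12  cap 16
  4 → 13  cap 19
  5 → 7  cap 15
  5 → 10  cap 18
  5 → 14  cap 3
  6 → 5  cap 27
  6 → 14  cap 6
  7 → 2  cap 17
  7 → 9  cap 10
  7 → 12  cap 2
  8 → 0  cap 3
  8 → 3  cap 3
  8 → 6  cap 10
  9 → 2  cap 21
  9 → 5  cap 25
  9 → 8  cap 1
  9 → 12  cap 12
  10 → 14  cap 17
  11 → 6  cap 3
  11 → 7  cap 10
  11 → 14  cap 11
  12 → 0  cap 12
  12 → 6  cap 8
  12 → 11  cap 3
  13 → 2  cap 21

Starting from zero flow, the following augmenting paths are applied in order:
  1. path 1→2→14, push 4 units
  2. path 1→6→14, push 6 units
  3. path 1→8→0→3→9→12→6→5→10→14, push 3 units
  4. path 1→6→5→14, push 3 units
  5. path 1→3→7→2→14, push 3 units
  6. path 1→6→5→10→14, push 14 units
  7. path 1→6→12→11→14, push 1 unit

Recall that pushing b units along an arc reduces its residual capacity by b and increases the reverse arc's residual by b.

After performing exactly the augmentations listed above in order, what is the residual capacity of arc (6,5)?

Residual capacity of (6,5): 7

after path 1 (1→2→14, push 4): res(6,5)=27
after path 2 (1→6→14, push 6): res(6,5)=27
after path 3 (1→8→0→3→9→12→6→5→10→14, push 3): res(6,5)=24
after path 4 (1→6→5→14, push 3): res(6,5)=21
after path 5 (1→3→7→2→14, push 3): res(6,5)=21
after path 6 (1→6→5→10→14, push 14): res(6,5)=7
after path 7 (1→6→12→11→14, push 1): res(6,5)=7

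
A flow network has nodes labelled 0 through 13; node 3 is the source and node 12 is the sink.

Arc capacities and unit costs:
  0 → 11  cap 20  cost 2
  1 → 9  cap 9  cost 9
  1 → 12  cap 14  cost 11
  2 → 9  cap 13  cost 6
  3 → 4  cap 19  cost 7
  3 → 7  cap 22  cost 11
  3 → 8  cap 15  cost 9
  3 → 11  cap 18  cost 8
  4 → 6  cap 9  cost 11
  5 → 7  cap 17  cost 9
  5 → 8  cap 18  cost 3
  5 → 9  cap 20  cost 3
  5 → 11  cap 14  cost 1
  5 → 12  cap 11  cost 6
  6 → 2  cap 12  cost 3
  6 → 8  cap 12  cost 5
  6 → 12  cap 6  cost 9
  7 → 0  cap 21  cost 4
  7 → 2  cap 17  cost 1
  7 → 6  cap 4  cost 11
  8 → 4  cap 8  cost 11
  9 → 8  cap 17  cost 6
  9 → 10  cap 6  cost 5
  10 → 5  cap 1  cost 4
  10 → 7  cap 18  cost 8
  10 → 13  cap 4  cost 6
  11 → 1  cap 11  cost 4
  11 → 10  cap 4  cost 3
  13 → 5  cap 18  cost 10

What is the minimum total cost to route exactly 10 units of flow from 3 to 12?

shortest-cost path #1: 3→11→10→5→12 push 1 @ unit cost 21 (adds 21)
shortest-cost path #2: 3→11→1→12 push 9 @ unit cost 23 (adds 207)
total cost = 228

Minimum cost for 10 units: 228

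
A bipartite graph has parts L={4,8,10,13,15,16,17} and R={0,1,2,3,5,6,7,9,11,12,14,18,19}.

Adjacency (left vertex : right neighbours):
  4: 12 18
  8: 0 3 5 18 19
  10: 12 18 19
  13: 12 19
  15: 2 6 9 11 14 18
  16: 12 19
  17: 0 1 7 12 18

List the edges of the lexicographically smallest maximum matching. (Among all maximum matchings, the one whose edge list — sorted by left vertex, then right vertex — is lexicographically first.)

Lex-smallest maximum matching: {(4,12), (8,0), (10,18), (13,19), (15,2), (17,1)}

|M| = 6 (so the lex-smallest maximum matching has 6 edges)
process left vertices in ascending order; for each, take the smallest-labelled available neighbour that still permits 6 edges overall, or leave it unmatched if none does
lex-smallest matching: {4-12, 8-0, 10-18, 13-19, 15-2, 17-1}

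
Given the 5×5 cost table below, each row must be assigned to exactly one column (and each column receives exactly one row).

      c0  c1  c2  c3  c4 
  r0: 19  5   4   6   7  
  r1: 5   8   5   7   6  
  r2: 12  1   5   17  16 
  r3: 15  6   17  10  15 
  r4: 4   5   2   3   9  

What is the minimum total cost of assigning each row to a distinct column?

Minimum assignment cost: 25

one of 2 optimal assignments: row0→col2 (cost 4), row1→col4 (cost 6), row2→col1 (cost 1), row3→col3 (cost 10), row4→col0 (cost 4)
total = 4 + 6 + 1 + 10 + 4 = 25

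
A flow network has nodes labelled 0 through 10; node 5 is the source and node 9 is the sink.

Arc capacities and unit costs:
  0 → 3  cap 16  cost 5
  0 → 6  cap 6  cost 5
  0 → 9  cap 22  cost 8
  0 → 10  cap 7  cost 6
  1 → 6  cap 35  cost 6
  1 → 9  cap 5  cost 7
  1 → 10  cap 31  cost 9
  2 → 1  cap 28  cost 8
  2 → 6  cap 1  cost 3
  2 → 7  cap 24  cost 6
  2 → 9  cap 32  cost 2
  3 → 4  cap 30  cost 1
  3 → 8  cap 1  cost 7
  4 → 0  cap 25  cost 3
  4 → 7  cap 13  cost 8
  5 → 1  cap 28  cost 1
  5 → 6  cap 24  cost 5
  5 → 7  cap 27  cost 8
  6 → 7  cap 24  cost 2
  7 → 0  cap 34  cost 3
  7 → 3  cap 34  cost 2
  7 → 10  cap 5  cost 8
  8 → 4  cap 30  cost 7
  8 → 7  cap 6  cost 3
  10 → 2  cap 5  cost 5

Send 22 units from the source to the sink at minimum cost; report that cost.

Minimum cost for 22 units: 341

shortest-cost path #1: 5→1→9 push 5 @ unit cost 8 (adds 40)
shortest-cost path #2: 5→1→10→2→9 push 5 @ unit cost 17 (adds 85)
shortest-cost path #3: 5→6→7→0→9 push 12 @ unit cost 18 (adds 216)
total cost = 341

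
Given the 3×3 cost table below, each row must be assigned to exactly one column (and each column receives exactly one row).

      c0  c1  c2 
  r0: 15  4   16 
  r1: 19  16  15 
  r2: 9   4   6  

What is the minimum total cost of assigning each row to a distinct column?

optimal assignment: row0→col1 (cost 4), row1→col2 (cost 15), row2→col0 (cost 9)
total = 4 + 15 + 9 = 28

Minimum assignment cost: 28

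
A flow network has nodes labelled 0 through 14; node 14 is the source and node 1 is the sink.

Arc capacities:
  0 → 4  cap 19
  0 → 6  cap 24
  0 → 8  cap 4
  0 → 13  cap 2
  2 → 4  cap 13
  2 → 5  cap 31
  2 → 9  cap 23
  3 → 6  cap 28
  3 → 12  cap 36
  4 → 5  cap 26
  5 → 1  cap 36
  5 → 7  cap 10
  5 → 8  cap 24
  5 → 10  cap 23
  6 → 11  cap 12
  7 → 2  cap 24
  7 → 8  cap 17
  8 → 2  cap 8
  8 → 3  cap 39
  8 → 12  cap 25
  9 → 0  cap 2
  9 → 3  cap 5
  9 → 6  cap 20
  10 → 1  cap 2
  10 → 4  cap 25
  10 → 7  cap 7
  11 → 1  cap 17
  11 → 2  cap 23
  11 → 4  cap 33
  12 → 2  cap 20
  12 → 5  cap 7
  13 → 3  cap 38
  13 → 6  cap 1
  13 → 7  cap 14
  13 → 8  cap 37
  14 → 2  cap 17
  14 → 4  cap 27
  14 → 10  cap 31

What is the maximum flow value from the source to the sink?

Maximum flow value: 50

augment #1: 14→10→1 bottleneck 2, total now 2
augment #2: 14→2→5→1 bottleneck 17, total now 19
augment #3: 14→4→5→1 bottleneck 19, total now 38
augment #4: 14→4→5→2→9→6→11→1 bottleneck 7, total now 45
augment #5: 14→10→7→2→9→6→11→1 bottleneck 5, total now 50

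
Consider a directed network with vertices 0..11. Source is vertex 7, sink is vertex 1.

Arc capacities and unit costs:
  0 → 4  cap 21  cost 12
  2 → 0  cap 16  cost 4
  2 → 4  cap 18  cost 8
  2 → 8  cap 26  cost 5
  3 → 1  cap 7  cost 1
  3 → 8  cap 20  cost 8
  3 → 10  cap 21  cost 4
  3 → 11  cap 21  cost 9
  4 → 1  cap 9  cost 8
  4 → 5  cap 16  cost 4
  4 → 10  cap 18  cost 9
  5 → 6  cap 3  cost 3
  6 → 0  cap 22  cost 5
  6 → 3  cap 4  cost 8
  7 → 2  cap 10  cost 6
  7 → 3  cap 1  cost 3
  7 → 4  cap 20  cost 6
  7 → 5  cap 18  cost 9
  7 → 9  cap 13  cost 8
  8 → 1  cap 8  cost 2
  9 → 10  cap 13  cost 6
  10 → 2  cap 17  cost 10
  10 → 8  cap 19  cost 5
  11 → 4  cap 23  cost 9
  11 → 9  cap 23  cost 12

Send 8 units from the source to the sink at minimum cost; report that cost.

Minimum cost for 8 units: 95

shortest-cost path #1: 7→3→1 push 1 @ unit cost 4 (adds 4)
shortest-cost path #2: 7→2→8→1 push 7 @ unit cost 13 (adds 91)
total cost = 95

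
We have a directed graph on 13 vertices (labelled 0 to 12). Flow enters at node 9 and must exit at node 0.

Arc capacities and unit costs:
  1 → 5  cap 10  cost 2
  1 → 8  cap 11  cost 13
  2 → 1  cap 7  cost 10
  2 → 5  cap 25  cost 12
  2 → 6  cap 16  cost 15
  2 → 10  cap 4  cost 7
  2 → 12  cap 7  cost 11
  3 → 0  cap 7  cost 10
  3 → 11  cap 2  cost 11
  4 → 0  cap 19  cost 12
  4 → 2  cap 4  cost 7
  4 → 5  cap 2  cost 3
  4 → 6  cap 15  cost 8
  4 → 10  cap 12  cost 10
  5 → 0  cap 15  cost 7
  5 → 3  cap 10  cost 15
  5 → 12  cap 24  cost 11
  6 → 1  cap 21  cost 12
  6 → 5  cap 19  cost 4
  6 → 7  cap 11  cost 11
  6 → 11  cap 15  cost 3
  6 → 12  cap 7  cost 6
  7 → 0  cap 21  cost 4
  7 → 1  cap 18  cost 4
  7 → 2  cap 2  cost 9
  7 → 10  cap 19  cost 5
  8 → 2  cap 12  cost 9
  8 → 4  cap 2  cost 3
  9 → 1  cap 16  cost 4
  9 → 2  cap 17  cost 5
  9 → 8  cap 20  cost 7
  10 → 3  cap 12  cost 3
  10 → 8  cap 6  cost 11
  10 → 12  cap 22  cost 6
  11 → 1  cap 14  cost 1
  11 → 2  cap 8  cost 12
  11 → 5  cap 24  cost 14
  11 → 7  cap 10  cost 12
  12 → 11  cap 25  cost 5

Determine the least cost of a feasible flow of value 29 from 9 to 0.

shortest-cost path #1: 9→1→5→0 push 10 @ unit cost 13 (adds 130)
shortest-cost path #2: 9→8→4→5→0 push 2 @ unit cost 20 (adds 40)
shortest-cost path #3: 9→2→5→0 push 3 @ unit cost 24 (adds 72)
shortest-cost path #4: 9→2→10→3→0 push 4 @ unit cost 25 (adds 100)
shortest-cost path #5: 9→2→5→4→0 push 2 @ unit cost 26 (adds 52)
shortest-cost path #6: 9→2→6→7→0 push 8 @ unit cost 35 (adds 280)
total cost = 674

Minimum cost for 29 units: 674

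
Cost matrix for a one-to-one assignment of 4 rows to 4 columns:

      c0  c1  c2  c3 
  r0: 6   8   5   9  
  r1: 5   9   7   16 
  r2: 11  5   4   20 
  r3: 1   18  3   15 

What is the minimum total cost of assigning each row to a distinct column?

one of 2 optimal assignments: row0→col3 (cost 9), row1→col0 (cost 5), row2→col1 (cost 5), row3→col2 (cost 3)
total = 9 + 5 + 5 + 3 = 22

Minimum assignment cost: 22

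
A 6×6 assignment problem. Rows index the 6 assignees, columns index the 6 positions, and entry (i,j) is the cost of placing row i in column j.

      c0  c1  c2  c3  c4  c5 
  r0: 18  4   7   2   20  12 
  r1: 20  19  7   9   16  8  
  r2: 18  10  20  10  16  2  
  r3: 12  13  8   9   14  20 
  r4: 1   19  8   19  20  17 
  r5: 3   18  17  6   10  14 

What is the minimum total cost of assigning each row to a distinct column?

Minimum assignment cost: 33

optimal assignment: row0→col1 (cost 4), row1→col2 (cost 7), row2→col5 (cost 2), row3→col3 (cost 9), row4→col0 (cost 1), row5→col4 (cost 10)
total = 4 + 7 + 2 + 9 + 1 + 10 = 33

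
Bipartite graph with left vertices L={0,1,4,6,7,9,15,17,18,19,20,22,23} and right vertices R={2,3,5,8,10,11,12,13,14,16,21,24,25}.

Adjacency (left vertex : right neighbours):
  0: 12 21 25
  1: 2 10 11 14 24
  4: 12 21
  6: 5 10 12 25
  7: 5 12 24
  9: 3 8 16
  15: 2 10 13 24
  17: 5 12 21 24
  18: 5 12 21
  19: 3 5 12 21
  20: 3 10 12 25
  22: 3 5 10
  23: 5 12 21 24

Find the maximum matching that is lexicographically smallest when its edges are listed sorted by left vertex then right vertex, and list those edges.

Lex-smallest maximum matching: {(0,12), (1,2), (4,21), (6,5), (7,24), (9,8), (15,13), (19,3), (20,25), (22,10)}

|M| = 10 (so the lex-smallest maximum matching has 10 edges)
process left vertices in ascending order; for each, take the smallest-labelled available neighbour that still permits 10 edges overall, or leave it unmatched if none does
lex-smallest matching: {0-12, 1-2, 4-21, 6-5, 7-24, 9-8, 15-13, 19-3, 20-25, 22-10}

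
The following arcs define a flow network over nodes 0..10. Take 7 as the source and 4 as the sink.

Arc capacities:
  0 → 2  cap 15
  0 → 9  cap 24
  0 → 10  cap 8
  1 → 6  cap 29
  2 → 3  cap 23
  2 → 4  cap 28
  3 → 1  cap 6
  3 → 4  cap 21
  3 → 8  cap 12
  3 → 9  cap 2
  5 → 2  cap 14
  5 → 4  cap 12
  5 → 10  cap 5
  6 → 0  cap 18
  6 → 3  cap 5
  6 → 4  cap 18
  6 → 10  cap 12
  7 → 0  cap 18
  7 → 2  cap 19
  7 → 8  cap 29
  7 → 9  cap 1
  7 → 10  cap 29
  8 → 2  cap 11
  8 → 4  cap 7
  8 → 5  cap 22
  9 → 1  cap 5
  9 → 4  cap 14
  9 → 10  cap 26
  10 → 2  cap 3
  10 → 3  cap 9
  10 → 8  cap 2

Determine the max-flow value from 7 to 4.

Maximum flow value: 81

augment #1: 7→2→4 bottleneck 19, total now 19
augment #2: 7→8→4 bottleneck 7, total now 26
augment #3: 7→9→4 bottleneck 1, total now 27
augment #4: 7→0→2→4 bottleneck 9, total now 36
augment #5: 7→0→9→4 bottleneck 9, total now 45
augment #6: 7→8→5→4 bottleneck 12, total now 57
augment #7: 7→10→3→4 bottleneck 9, total now 66
augment #8: 7→8→2→3→4 bottleneck 10, total now 76
augment #9: 7→10→2→3→4 bottleneck 2, total now 78
augment #10: 7→10→2→0→9→4 bottleneck 1, total now 79
augment #11: 7→10→8→2→0→9→4 bottleneck 1, total now 80
augment #12: 7→10→8→5→2→0→9→4 bottleneck 1, total now 81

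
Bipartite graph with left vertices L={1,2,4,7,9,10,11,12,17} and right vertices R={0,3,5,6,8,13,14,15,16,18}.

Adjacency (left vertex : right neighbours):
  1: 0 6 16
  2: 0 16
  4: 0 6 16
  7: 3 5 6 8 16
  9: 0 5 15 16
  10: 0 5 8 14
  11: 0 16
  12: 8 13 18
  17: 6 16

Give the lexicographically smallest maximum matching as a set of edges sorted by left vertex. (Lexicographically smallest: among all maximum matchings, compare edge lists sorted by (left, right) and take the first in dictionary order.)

|M| = 7 (so the lex-smallest maximum matching has 7 edges)
process left vertices in ascending order; for each, take the smallest-labelled available neighbour that still permits 7 edges overall, or leave it unmatched if none does
lex-smallest matching: {1-0, 2-16, 4-6, 7-3, 9-5, 10-8, 12-13}

Lex-smallest maximum matching: {(1,0), (2,16), (4,6), (7,3), (9,5), (10,8), (12,13)}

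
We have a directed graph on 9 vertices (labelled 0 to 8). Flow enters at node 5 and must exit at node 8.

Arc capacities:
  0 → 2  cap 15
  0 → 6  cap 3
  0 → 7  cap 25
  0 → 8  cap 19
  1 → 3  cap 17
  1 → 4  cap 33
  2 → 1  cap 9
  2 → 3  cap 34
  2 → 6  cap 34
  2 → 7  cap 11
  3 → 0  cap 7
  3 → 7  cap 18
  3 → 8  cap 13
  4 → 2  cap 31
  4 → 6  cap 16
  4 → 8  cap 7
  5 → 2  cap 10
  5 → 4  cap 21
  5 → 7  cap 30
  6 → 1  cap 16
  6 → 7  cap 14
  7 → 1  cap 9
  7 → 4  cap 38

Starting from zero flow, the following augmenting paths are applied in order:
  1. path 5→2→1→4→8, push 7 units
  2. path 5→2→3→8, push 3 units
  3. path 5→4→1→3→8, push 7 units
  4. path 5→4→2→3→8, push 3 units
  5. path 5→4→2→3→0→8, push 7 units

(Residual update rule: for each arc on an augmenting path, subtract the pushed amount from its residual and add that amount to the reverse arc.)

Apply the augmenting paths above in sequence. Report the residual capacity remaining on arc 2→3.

after path 1 (5→2→1→4→8, push 7): res(2,3)=34
after path 2 (5→2→3→8, push 3): res(2,3)=31
after path 3 (5→4→1→3→8, push 7): res(2,3)=31
after path 4 (5→4→2→3→8, push 3): res(2,3)=28
after path 5 (5→4→2→3→0→8, push 7): res(2,3)=21

Residual capacity of (2,3): 21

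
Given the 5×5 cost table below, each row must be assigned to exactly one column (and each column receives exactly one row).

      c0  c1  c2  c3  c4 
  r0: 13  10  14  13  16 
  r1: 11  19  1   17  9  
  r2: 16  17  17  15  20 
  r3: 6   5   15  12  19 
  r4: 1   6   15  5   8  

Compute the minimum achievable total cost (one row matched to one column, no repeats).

optimal assignment: row0→col4 (cost 16), row1→col2 (cost 1), row2→col3 (cost 15), row3→col1 (cost 5), row4→col0 (cost 1)
total = 16 + 1 + 15 + 5 + 1 = 38

Minimum assignment cost: 38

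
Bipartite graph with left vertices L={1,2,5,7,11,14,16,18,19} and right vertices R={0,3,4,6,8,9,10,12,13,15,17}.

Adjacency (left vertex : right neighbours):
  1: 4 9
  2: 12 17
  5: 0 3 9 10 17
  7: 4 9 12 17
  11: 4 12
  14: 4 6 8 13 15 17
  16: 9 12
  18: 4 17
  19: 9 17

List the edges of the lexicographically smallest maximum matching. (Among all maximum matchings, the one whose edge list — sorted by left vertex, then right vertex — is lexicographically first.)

Lex-smallest maximum matching: {(1,4), (2,12), (5,0), (7,9), (14,6), (18,17)}

|M| = 6 (so the lex-smallest maximum matching has 6 edges)
process left vertices in ascending order; for each, take the smallest-labelled available neighbour that still permits 6 edges overall, or leave it unmatched if none does
lex-smallest matching: {1-4, 2-12, 5-0, 7-9, 14-6, 18-17}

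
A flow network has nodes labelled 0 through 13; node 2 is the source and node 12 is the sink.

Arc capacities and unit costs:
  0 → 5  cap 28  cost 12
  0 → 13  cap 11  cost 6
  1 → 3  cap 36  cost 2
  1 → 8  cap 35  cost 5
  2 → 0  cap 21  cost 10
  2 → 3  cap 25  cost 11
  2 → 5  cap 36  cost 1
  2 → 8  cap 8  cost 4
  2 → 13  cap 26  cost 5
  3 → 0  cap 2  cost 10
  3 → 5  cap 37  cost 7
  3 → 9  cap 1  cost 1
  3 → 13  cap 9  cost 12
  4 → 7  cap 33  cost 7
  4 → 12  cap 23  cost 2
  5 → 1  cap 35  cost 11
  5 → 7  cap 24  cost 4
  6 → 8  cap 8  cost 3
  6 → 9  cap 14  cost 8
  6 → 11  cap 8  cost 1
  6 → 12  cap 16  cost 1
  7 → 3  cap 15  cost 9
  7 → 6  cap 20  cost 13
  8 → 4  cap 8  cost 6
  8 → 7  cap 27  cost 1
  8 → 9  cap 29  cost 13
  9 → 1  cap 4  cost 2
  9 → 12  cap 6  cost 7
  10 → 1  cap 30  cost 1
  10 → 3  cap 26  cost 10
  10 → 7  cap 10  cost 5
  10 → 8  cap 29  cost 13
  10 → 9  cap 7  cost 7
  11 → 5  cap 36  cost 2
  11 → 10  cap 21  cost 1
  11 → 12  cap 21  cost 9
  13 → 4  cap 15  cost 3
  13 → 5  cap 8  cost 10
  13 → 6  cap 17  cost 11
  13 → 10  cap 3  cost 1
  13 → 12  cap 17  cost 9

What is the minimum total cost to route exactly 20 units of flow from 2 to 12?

Minimum cost for 20 units: 210

shortest-cost path #1: 2→13→4→12 push 15 @ unit cost 10 (adds 150)
shortest-cost path #2: 2→8→4→12 push 5 @ unit cost 12 (adds 60)
total cost = 210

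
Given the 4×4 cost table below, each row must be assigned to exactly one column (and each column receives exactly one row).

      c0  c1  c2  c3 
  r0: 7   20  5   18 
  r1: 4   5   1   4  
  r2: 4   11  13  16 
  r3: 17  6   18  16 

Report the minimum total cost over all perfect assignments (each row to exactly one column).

Minimum assignment cost: 19

optimal assignment: row0→col2 (cost 5), row1→col3 (cost 4), row2→col0 (cost 4), row3→col1 (cost 6)
total = 5 + 4 + 4 + 6 = 19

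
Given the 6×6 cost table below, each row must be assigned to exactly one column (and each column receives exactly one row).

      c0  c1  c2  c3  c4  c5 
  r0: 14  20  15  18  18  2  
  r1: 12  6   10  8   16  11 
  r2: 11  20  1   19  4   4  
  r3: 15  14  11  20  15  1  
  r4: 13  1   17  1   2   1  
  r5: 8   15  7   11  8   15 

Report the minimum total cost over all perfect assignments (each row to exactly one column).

optimal assignment: row0→col0 (cost 14), row1→col1 (cost 6), row2→col2 (cost 1), row3→col5 (cost 1), row4→col3 (cost 1), row5→col4 (cost 8)
total = 14 + 6 + 1 + 1 + 1 + 8 = 31

Minimum assignment cost: 31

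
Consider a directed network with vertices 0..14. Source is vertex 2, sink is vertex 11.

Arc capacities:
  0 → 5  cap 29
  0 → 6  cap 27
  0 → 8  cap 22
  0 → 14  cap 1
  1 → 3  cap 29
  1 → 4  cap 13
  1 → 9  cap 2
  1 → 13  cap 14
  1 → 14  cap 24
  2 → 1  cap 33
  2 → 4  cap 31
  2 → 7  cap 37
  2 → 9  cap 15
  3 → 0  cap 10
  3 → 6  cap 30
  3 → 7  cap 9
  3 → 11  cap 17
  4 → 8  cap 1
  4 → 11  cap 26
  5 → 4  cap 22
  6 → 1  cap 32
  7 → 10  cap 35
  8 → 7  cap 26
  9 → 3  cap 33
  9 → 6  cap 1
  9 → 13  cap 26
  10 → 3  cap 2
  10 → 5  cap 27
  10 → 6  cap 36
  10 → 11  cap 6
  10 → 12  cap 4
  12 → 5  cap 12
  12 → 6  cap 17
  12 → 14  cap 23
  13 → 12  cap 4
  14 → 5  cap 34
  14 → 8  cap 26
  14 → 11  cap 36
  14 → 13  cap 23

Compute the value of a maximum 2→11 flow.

Maximum flow value: 82

augment #1: 2→4→11 bottleneck 26, total now 26
augment #2: 2→1→3→11 bottleneck 17, total now 43
augment #3: 2→1→14→11 bottleneck 16, total now 59
augment #4: 2→7→10→11 bottleneck 6, total now 65
augment #5: 2→7→10→12→14→11 bottleneck 4, total now 69
augment #6: 2→9→3→0→14→11 bottleneck 1, total now 70
augment #7: 2→9→3→1→14→11 bottleneck 8, total now 78
augment #8: 2→9→13→12→14→11 bottleneck 4, total now 82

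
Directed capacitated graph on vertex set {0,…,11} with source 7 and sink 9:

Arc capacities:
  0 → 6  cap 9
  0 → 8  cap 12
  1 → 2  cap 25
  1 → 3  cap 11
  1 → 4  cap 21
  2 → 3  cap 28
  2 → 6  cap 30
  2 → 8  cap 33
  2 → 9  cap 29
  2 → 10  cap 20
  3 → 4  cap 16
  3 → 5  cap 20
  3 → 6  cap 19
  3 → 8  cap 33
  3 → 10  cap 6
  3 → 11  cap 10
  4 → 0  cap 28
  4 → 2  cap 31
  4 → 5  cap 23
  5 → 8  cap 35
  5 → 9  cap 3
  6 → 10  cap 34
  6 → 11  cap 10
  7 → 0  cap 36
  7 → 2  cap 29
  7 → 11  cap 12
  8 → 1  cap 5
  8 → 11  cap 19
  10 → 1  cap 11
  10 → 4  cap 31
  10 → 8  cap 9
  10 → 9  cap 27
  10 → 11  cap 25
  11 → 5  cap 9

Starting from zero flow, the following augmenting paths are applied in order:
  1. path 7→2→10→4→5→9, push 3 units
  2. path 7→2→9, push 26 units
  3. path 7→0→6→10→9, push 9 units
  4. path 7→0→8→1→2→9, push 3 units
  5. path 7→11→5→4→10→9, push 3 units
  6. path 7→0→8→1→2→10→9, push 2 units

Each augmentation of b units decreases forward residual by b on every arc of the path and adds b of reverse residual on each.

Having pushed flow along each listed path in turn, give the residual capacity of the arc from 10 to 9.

Residual capacity of (10,9): 13

after path 1 (7→2→10→4→5→9, push 3): res(10,9)=27
after path 2 (7→2→9, push 26): res(10,9)=27
after path 3 (7→0→6→10→9, push 9): res(10,9)=18
after path 4 (7→0→8→1→2→9, push 3): res(10,9)=18
after path 5 (7→11→5→4→10→9, push 3): res(10,9)=15
after path 6 (7→0→8→1→2→10→9, push 2): res(10,9)=13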